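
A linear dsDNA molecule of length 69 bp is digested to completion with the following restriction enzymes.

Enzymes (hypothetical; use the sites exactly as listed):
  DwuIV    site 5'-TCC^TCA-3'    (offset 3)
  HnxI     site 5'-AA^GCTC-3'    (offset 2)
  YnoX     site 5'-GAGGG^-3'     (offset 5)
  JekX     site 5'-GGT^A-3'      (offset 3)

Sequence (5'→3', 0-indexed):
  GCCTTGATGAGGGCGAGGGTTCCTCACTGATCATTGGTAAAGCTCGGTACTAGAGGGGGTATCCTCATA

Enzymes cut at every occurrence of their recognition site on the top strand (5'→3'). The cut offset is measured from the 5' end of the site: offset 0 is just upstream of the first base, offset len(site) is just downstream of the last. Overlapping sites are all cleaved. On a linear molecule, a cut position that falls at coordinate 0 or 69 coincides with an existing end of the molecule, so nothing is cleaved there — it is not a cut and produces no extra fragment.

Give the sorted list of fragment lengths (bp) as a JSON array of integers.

[3,3,4,4,5,6,7,9,13,15]

Scan for sites:
  DwuIV TCCTCA/3: at [20, 61] ⇒ [23, 64]
  HnxI AAGCTC/2: at [39] ⇒ [41]
  YnoX GAGGG/5: at [8, 14, 52] ⇒ [13, 19, 57]
  JekX GGTA/3: at [35, 45, 57] ⇒ [38, 48, 60]

All cut coordinates (distinct, sorted): [13, 19, 23, 38, 41, 48, 57, 60, 64]

Fragments:
  [0,13): 13 bp
  [13,19): 6 bp
  [19,23): 4 bp
  [23,38): 15 bp
  [38,41): 3 bp
  [41,48): 7 bp
  [48,57): 9 bp
  [57,60): 3 bp
  [60,64): 4 bp
  [64,69): 5 bp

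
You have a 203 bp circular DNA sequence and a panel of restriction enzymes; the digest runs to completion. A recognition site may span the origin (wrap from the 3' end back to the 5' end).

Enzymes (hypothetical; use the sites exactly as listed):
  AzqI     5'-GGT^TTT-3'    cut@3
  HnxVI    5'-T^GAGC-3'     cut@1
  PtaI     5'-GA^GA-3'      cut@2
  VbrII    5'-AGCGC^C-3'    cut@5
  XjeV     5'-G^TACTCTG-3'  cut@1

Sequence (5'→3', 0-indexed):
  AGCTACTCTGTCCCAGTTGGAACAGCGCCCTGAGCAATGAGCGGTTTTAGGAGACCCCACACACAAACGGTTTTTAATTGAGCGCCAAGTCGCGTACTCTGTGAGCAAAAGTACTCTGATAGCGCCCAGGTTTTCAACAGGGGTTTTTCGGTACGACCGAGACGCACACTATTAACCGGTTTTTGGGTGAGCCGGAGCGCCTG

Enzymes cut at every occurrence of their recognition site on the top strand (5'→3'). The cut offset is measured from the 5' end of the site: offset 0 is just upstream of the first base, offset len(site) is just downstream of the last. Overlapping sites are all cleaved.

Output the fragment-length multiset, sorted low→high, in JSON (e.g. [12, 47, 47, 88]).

[2,3,6,6,7,7,7,8,8,8,9,9,12,13,14,16,19,20,29]

Scan for sites:
  AzqI GGTTTT/3: at [42, 68, 128, 141, 177] ⇒ [45, 71, 131, 144, 180]
  HnxVI TGAGC/1: at [30, 37, 78, 101, 187, 201] ⇒ [31, 38, 79, 102, 188, 202]
  PtaI GAGA/2: at [50, 158] ⇒ [52, 160]
  VbrII AGCGCC/5: at [23, 80, 120, 195] ⇒ [28, 85, 125, 200]
  XjeV GTACTCTG/1: at [93, 110] ⇒ [94, 111]

All cut coordinates (distinct, sorted): [28, 31, 38, 45, 52, 71, 79, 85, 94, 102, 111, 125, 131, 144, 160, 180, 188, 200, 202]

Fragments:
  28→31: 3 bp
  31→38: 7 bp
  38→45: 7 bp
  45→52: 7 bp
  52→71: 19 bp
  71→79: 8 bp
  79→85: 6 bp
  85→94: 9 bp
  94→102: 8 bp
  102→111: 9 bp
  111→125: 14 bp
  125→131: 6 bp
  131→144: 13 bp
  144→160: 16 bp
  160→180: 20 bp
  180→188: 8 bp
  188→200: 12 bp
  200→202: 2 bp
  202→28 (wrap): 203-202+28 = 29 bp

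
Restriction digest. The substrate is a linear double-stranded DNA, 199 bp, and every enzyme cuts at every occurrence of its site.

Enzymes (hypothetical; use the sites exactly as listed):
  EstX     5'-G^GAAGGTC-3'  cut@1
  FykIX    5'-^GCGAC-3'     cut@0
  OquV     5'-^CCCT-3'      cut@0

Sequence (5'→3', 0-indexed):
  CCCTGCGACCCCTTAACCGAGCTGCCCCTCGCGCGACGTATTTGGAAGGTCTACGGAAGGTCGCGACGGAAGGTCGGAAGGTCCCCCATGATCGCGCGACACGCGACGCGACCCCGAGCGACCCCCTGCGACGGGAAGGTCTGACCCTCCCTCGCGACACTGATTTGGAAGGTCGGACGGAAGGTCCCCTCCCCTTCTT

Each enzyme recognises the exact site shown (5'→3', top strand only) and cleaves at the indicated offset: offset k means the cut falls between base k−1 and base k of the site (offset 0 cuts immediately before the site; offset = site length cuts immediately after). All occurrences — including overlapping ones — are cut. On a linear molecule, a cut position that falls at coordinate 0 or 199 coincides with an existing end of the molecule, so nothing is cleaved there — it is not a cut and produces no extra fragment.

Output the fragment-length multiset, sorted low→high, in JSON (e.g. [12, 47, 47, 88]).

Site scan:
  EstX GGAAGGTC/1: at [43, 54, 67, 75, 133, 166, 178] ⇒ [44, 55, 68, 76, 134, 167, 179]
  FykIX GCGAC/0: at [4, 32, 62, 95, 102, 107, 117, 127, 153] ⇒ [4, 32, 62, 95, 102, 107, 117, 127, 153]
  OquV CCCT/0: at [0, 9, 25, 123, 144, 148, 186, 191] ⇒ [9, 25, 123, 144, 148, 186, 191] (position 0 is a terminus of the linear molecule — no cut)

All cut coordinates (distinct, sorted): [4, 9, 25, 32, 44, 55, 62, 68, 76, 95, 102, 107, 117, 123, 127, 134, 144, 148, 153, 167, 179, 186, 191]

Fragments:
  [0,4): 4 bp
  [4,9): 5 bp
  [9,25): 16 bp
  [25,32): 7 bp
  [32,44): 12 bp
  [44,55): 11 bp
  [55,62): 7 bp
  [62,68): 6 bp
  [68,76): 8 bp
  [76,95): 19 bp
  [95,102): 7 bp
  [102,107): 5 bp
  [107,117): 10 bp
  [117,123): 6 bp
  [123,127): 4 bp
  [127,134): 7 bp
  [134,144): 10 bp
  [144,148): 4 bp
  [148,153): 5 bp
  [153,167): 14 bp
  [167,179): 12 bp
  [179,186): 7 bp
  [186,191): 5 bp
  [191,199): 8 bp

[4,4,4,5,5,5,5,6,6,7,7,7,7,7,8,8,10,10,11,12,12,14,16,19]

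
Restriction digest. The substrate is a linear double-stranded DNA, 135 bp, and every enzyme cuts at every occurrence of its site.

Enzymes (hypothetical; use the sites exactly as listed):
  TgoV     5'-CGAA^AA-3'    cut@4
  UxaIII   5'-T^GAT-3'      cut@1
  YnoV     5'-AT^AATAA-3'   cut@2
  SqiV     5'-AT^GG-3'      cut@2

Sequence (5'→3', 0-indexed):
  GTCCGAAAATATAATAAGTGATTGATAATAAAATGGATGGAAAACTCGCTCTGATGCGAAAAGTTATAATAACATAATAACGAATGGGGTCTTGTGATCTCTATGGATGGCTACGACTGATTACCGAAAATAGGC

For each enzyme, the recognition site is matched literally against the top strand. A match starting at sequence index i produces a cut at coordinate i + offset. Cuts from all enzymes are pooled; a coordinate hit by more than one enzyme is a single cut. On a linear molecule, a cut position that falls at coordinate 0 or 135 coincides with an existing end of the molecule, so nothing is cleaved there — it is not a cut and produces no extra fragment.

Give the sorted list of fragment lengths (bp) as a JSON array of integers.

[3,4,4,4,5,7,7,7,7,8,8,8,9,10,10,10,10,14]

Site scan:
  TgoV CGAAAA/4: at [3, 56, 124] ⇒ [7, 60, 128]
  UxaIII TGAT/1: at [18, 22, 51, 94, 117] ⇒ [19, 23, 52, 95, 118]
  YnoV ATAATAA/2: at [10, 24, 65, 73] ⇒ [12, 26, 67, 75]
  SqiV ATGG/2: at [32, 36, 83, 102, 106] ⇒ [34, 38, 85, 104, 108]

All cut coordinates (distinct, sorted): [7, 12, 19, 23, 26, 34, 38, 52, 60, 67, 75, 85, 95, 104, 108, 118, 128]

Fragment lengths:
  [0,7): 7 bp
  [7,12): 5 bp
  [12,19): 7 bp
  [19,23): 4 bp
  [23,26): 3 bp
  [26,34): 8 bp
  [34,38): 4 bp
  [38,52): 14 bp
  [52,60): 8 bp
  [60,67): 7 bp
  [67,75): 8 bp
  [75,85): 10 bp
  [85,95): 10 bp
  [95,104): 9 bp
  [104,108): 4 bp
  [108,118): 10 bp
  [118,128): 10 bp
  [128,135): 7 bp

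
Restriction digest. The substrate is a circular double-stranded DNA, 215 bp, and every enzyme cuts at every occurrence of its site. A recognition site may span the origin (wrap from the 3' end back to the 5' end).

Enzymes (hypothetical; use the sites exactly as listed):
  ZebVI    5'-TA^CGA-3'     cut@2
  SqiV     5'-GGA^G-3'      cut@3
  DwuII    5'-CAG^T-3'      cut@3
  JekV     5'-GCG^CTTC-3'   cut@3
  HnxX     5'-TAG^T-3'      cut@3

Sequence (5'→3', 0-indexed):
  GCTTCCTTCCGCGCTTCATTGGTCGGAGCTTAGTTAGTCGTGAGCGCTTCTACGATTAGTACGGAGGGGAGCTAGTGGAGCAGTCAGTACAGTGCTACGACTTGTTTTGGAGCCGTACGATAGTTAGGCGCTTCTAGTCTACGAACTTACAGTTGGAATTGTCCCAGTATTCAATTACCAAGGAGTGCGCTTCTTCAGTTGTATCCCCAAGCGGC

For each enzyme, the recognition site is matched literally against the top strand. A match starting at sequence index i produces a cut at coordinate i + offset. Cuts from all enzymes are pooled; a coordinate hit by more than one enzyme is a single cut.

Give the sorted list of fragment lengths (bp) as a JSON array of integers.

[4,4,4,4,4,5,5,5,5,5,6,6,6,6,6,7,7,7,9,9,11,12,14,14,15,17,18]

Site scan:
  ZebVI TACGA/2: at [50, 95, 115, 139] ⇒ [52, 97, 117, 141]
  SqiV GGAG/3: at [24, 62, 67, 76, 108, 181] ⇒ [27, 65, 70, 79, 111, 184]
  DwuII CAGT/3: at [80, 84, 89, 149, 164, 195] ⇒ [83, 87, 92, 152, 167, 198]
  JekV GCGCTTC/3: at [10, 43, 127, 186, 213] ⇒ [1, 13, 46, 130, 189]
  HnxX TAGT/3: at [30, 34, 56, 72, 120, 134] ⇒ [33, 37, 59, 75, 123, 137]

Pooled cuts: [1, 13, 27, 33, 37, 46, 52, 59, 65, 70, 75, 79, 83, 87, 92, 97, 111, 117, 123, 130, 137, 141, 152, 167, 184, 189, 198]

Fragments:
  1→13: 12 bp
  13→27: 14 bp
  27→33: 6 bp
  33→37: 4 bp
  37→46: 9 bp
  46→52: 6 bp
  52→59: 7 bp
  59→65: 6 bp
  65→70: 5 bp
  70→75: 5 bp
  75→79: 4 bp
  79→83: 4 bp
  83→87: 4 bp
  87→92: 5 bp
  92→97: 5 bp
  97→111: 14 bp
  111→117: 6 bp
  117→123: 6 bp
  123→130: 7 bp
  130→137: 7 bp
  137→141: 4 bp
  141→152: 11 bp
  152→167: 15 bp
  167→184: 17 bp
  184→189: 5 bp
  189→198: 9 bp
  198→1 (wrap): 215-198+1 = 18 bp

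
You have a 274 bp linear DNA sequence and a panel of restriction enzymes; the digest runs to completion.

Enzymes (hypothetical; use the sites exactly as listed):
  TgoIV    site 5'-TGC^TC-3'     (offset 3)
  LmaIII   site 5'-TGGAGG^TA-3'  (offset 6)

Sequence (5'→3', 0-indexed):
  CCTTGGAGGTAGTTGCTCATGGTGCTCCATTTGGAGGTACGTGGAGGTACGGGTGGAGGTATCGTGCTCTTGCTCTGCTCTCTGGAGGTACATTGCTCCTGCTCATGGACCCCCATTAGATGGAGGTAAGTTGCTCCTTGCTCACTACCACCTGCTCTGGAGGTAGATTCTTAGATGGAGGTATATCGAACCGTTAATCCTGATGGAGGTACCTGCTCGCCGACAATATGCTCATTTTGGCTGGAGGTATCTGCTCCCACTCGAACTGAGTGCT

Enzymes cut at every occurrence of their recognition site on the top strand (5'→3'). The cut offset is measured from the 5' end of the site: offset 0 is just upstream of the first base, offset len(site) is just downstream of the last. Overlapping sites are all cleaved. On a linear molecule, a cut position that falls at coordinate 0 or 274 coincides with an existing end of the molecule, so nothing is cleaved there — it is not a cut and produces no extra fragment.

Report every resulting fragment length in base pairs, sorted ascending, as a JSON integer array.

Per-enzyme occurrences:
  TgoIV TGCTC/3: at [13, 22, 64, 70, 75, 93, 99, 131, 138, 152, 213, 228, 251] ⇒ [16, 25, 67, 73, 78, 96, 102, 134, 141, 155, 216, 231, 254]
  LmaIII TGGAGGTA/6: at [3, 31, 41, 53, 82, 120, 157, 175, 203, 241] ⇒ [9, 37, 47, 59, 88, 126, 163, 181, 209, 247]

Pooled cuts: [9, 16, 25, 37, 47, 59, 67, 73, 78, 88, 96, 102, 126, 134, 141, 155, 163, 181, 209, 216, 231, 247, 254]

Fragments:
  [0,9): 9 bp
  [9,16): 7 bp
  [16,25): 9 bp
  [25,37): 12 bp
  [37,47): 10 bp
  [47,59): 12 bp
  [59,67): 8 bp
  [67,73): 6 bp
  [73,78): 5 bp
  [78,88): 10 bp
  [88,96): 8 bp
  [96,102): 6 bp
  [102,126): 24 bp
  [126,134): 8 bp
  [134,141): 7 bp
  [141,155): 14 bp
  [155,163): 8 bp
  [163,181): 18 bp
  [181,209): 28 bp
  [209,216): 7 bp
  [216,231): 15 bp
  [231,247): 16 bp
  [247,254): 7 bp
  [254,274): 20 bp

[5,6,6,7,7,7,7,8,8,8,8,9,9,10,10,12,12,14,15,16,18,20,24,28]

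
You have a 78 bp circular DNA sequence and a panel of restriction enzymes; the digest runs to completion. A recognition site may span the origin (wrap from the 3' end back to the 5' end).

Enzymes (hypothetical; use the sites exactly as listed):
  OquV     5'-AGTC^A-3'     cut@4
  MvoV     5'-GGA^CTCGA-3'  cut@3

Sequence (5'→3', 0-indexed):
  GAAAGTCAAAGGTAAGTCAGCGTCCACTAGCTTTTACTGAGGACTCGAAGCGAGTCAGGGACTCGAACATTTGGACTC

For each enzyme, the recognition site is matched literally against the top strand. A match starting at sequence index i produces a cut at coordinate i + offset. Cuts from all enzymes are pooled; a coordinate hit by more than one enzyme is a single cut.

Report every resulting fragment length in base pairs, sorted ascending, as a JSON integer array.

Scan for sites:
  OquV (AGTCA, off=4): starts [3, 14, 52] → cuts [7, 18, 56]
  MvoV (GGACTCGA, off=3): starts [40, 58, 72] → cuts [43, 61, 75]

All cut coordinates (distinct, sorted): [7, 18, 43, 56, 61, 75]

Fragments:
  7→18: 11 bp
  18→43: 25 bp
  43→56: 13 bp
  56→61: 5 bp
  61→75: 14 bp
  75→7 (wrap): 78-75+7 = 10 bp

[5,10,11,13,14,25]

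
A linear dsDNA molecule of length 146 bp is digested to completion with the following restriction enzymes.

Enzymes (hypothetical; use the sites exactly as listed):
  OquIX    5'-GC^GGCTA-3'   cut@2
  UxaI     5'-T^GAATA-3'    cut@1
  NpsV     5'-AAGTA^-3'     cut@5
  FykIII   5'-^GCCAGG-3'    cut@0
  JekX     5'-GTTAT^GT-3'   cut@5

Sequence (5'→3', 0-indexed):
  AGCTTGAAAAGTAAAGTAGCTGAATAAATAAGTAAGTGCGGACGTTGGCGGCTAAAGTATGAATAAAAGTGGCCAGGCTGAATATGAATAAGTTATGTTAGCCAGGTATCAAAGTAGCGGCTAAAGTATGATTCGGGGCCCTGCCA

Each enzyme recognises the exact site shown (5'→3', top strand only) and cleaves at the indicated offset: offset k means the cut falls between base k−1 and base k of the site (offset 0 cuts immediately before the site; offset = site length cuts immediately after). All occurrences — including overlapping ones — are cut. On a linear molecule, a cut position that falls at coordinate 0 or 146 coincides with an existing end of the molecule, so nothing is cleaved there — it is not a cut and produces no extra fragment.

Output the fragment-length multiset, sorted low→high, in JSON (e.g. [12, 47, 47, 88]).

[1,2,3,4,5,6,8,10,10,11,11,13,13,15,16,18]

Site scan:
  OquIX (GCGGCTA, off=2): starts [47, 116] → cuts [49, 118]
  UxaI (TGAATA, off=1): starts [20, 59, 78, 84] → cuts [21, 60, 79, 85]
  NpsV (AAGTA, off=5): starts [8, 13, 29, 54, 111, 123] → cuts [13, 18, 34, 59, 116, 128]
  FykIII (GCCAGG, off=0): starts [71, 100] → cuts [71, 100]
  JekX (GTTATGT, off=5): starts [91] → cuts [96]

Pooled cuts: [13, 18, 21, 34, 49, 59, 60, 71, 79, 85, 96, 100, 116, 118, 128]

Fragments:
  [0,13): 13 bp
  [13,18): 5 bp
  [18,21): 3 bp
  [21,34): 13 bp
  [34,49): 15 bp
  [49,59): 10 bp
  [59,60): 1 bp
  [60,71): 11 bp
  [71,79): 8 bp
  [79,85): 6 bp
  [85,96): 11 bp
  [96,100): 4 bp
  [100,116): 16 bp
  [116,118): 2 bp
  [118,128): 10 bp
  [128,146): 18 bp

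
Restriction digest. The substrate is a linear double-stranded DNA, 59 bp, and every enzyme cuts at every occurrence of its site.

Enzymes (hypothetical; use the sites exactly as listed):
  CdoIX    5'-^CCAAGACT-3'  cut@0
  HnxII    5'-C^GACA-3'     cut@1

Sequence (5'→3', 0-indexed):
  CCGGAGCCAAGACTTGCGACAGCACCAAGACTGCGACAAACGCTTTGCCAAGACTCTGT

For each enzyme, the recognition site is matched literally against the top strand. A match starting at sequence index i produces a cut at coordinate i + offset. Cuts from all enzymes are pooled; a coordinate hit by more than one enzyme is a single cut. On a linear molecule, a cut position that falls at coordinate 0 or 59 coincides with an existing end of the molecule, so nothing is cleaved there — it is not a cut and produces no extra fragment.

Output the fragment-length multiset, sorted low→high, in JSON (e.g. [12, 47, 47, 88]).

[6,7,10,11,12,13]

Per-enzyme occurrences:
  CdoIX (CCAAGACT, off=0): starts [6, 24, 47] → cuts [6, 24, 47]
  HnxII (CGACA, off=1): starts [16, 33] → cuts [17, 34]

Pooled cuts: [6, 17, 24, 34, 47]

Fragments:
  [0,6): 6 bp
  [6,17): 11 bp
  [17,24): 7 bp
  [24,34): 10 bp
  [34,47): 13 bp
  [47,59): 12 bp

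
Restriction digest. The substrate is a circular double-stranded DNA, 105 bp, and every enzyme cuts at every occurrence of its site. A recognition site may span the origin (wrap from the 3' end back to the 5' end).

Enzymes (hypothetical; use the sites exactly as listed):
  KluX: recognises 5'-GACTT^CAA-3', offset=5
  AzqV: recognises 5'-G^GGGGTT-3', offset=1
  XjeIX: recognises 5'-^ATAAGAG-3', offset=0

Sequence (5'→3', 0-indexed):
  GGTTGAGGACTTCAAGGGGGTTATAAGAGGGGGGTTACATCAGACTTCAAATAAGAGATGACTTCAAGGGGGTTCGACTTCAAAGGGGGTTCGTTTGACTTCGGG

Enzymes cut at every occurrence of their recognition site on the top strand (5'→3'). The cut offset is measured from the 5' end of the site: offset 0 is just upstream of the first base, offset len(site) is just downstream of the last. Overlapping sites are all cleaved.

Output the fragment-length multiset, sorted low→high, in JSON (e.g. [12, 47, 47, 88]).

Per-enzyme occurrences:
  KluX (GACTTCAA, off=5): starts [7, 42, 59, 75] → cuts [12, 47, 64, 80]
  AzqV (GGGGGTT, off=1): starts [15, 29, 67, 84, 102] → cuts [16, 30, 68, 85, 103]
  XjeIX (ATAAGAG, off=0): starts [22, 50] → cuts [22, 50]

All cut coordinates (distinct, sorted): [12, 16, 22, 30, 47, 50, 64, 68, 80, 85, 103]

Fragments:
  12→16: 4 bp
  16→22: 6 bp
  22→30: 8 bp
  30→47: 17 bp
  47→50: 3 bp
  50→64: 14 bp
  64→68: 4 bp
  68→80: 12 bp
  80→85: 5 bp
  85→103: 18 bp
  103→12 (wrap): 105-103+12 = 14 bp

[3,4,4,5,6,8,12,14,14,17,18]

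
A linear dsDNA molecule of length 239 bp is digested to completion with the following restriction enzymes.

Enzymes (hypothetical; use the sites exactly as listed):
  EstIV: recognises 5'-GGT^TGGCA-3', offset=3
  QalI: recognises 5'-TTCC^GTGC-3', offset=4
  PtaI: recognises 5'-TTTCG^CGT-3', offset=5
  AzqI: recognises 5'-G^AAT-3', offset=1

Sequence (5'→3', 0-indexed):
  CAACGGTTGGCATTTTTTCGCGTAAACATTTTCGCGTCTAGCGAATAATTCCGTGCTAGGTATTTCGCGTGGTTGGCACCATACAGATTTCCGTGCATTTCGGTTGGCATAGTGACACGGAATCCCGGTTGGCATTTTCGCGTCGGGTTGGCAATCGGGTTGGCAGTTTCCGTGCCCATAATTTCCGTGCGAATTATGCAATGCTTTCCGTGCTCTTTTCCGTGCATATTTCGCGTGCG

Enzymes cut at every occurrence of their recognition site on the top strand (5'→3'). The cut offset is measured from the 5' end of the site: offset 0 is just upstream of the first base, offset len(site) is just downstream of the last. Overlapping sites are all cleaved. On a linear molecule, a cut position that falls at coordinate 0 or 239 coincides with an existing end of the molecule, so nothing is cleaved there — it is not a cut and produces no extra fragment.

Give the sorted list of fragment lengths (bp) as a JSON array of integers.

Site scan:
  EstIV GGTTGGCA/3: at [4, 70, 101, 126, 145, 157] ⇒ [7, 73, 104, 129, 148, 160]
  QalI TTCCGTGC/4: at [48, 88, 167, 182, 205, 217] ⇒ [52, 92, 171, 186, 209, 221]
  PtaI TTTCGCGT/5: at [15, 29, 62, 135, 228] ⇒ [20, 34, 67, 140, 233]
  AzqI GAAT/1: at [42, 119, 190] ⇒ [43, 120, 191]

All cut coordinates (distinct, sorted): [7, 20, 34, 43, 52, 67, 73, 92, 104, 120, 129, 140, 148, 160, 171, 186, 191, 209, 221, 233]

Fragment lengths:
  [0,7): 7 bp
  [7,20): 13 bp
  [20,34): 14 bp
  [34,43): 9 bp
  [43,52): 9 bp
  [52,67): 15 bp
  [67,73): 6 bp
  [73,92): 19 bp
  [92,104): 12 bp
  [104,120): 16 bp
  [120,129): 9 bp
  [129,140): 11 bp
  [140,148): 8 bp
  [148,160): 12 bp
  [160,171): 11 bp
  [171,186): 15 bp
  [186,191): 5 bp
  [191,209): 18 bp
  [209,221): 12 bp
  [221,233): 12 bp
  [233,239): 6 bp

[5,6,6,7,8,9,9,9,11,11,12,12,12,12,13,14,15,15,16,18,19]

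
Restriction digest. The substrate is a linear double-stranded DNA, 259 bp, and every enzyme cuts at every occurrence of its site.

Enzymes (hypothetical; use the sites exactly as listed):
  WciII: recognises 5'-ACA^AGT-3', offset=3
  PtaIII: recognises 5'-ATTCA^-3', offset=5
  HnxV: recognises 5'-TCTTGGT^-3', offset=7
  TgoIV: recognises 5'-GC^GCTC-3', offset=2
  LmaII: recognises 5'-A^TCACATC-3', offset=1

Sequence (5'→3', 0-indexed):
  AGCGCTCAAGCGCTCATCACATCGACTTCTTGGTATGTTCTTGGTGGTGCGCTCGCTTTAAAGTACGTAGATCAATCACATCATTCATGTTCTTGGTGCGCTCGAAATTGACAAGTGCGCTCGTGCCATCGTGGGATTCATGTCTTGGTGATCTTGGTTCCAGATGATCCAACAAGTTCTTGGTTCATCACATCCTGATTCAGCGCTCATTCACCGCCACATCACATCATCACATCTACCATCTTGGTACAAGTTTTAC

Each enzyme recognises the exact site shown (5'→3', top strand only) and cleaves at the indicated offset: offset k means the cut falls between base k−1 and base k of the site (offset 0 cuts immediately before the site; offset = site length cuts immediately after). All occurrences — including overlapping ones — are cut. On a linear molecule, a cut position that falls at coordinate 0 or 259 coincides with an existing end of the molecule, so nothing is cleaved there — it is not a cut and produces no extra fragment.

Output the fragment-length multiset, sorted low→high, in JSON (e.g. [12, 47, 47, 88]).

[2,2,3,3,3,5,5,5,8,8,8,8,9,9,9,10,10,11,12,14,15,16,18,19,22,25]

Per-enzyme occurrences:
  WciII ACAAGT/3: at [110, 171, 248] ⇒ [113, 174, 251]
  PtaIII ATTCA/5: at [82, 135, 197, 208] ⇒ [87, 140, 202, 213]
  HnxV TCTTGGT/7: at [27, 38, 90, 142, 151, 177, 241] ⇒ [34, 45, 97, 149, 158, 184, 248]
  TgoIV GCGCTC/2: at [1, 9, 48, 97, 116, 202] ⇒ [3, 11, 50, 99, 118, 204]
  LmaII ATCACATC/1: at [15, 74, 186, 220, 228] ⇒ [16, 75, 187, 221, 229]

All cut coordinates (distinct, sorted): [3, 11, 16, 34, 45, 50, 75, 87, 97, 99, 113, 118, 140, 149, 158, 174, 184, 187, 202, 204, 213, 221, 229, 248, 251]

Fragment lengths:
  [0,3): 3 bp
  [3,11): 8 bp
  [11,16): 5 bp
  [16,34): 18 bp
  [34,45): 11 bp
  [45,50): 5 bp
  [50,75): 25 bp
  [75,87): 12 bp
  [87,97): 10 bp
  [97,99): 2 bp
  [99,113): 14 bp
  [113,118): 5 bp
  [118,140): 22 bp
  [140,149): 9 bp
  [149,158): 9 bp
  [158,174): 16 bp
  [174,184): 10 bp
  [184,187): 3 bp
  [187,202): 15 bp
  [202,204): 2 bp
  [204,213): 9 bp
  [213,221): 8 bp
  [221,229): 8 bp
  [229,248): 19 bp
  [248,251): 3 bp
  [251,259): 8 bp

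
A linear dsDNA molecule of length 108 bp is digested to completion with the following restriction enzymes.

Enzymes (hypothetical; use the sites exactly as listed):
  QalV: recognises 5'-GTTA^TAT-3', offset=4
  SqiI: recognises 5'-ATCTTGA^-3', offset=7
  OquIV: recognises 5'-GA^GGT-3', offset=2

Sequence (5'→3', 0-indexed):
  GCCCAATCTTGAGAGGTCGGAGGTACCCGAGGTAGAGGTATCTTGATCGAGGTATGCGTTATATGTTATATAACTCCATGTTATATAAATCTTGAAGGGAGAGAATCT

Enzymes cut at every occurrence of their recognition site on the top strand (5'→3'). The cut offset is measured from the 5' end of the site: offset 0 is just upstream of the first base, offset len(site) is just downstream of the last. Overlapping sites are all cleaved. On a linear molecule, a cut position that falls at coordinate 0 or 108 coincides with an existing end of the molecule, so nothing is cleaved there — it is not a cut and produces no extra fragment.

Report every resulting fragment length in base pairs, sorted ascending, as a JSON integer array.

[2,4,6,7,7,9,10,11,12,12,13,15]

Site scan:
  QalV (GTTATAT, off=4): starts [57, 64, 79] → cuts [61, 68, 83]
  SqiI (ATCTTGA, off=7): starts [5, 39, 88] → cuts [12, 46, 95]
  OquIV (GAGGT, off=2): starts [12, 19, 28, 34, 48] → cuts [14, 21, 30, 36, 50]

Pooled cuts: [12, 14, 21, 30, 36, 46, 50, 61, 68, 83, 95]

Fragments:
  [0,12): 12 bp
  [12,14): 2 bp
  [14,21): 7 bp
  [21,30): 9 bp
  [30,36): 6 bp
  [36,46): 10 bp
  [46,50): 4 bp
  [50,61): 11 bp
  [61,68): 7 bp
  [68,83): 15 bp
  [83,95): 12 bp
  [95,108): 13 bp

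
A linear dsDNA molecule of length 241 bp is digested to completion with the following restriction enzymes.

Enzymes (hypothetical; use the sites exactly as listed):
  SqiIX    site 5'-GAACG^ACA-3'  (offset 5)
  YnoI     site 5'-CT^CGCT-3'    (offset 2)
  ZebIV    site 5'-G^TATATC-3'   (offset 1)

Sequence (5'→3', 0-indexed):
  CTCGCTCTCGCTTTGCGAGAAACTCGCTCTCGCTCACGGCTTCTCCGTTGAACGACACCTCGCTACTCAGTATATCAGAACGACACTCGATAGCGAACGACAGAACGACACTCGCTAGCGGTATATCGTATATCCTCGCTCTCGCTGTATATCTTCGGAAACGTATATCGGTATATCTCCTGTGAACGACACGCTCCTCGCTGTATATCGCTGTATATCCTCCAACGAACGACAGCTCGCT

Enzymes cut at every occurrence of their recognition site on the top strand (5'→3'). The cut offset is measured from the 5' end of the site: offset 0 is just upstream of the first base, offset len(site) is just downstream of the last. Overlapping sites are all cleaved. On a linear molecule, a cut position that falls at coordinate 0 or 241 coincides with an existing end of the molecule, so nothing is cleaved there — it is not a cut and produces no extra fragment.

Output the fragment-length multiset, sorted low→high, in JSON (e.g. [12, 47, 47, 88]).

[2,4,5,5,5,6,6,6,6,6,7,8,8,8,9,10,10,10,12,16,16,17,17,18,24]

Scan for sites:
  SqiIX (GAACGACA, off=5): starts [49, 77, 94, 102, 183, 226] → cuts [54, 82, 99, 107, 188, 231]
  YnoI (CTCGCT, off=2): starts [0, 6, 22, 28, 58, 110, 134, 140, 196, 235] → cuts [2, 8, 24, 30, 60, 112, 136, 142, 198, 237]
  ZebIV (GTATATC, off=1): starts [69, 120, 127, 146, 162, 170, 202, 212] → cuts [70, 121, 128, 147, 163, 171, 203, 213]

Pooled cuts: [2, 8, 24, 30, 54, 60, 70, 82, 99, 107, 112, 121, 128, 136, 142, 147, 163, 171, 188, 198, 203, 213, 231, 237]

Fragment lengths:
  [0,2): 2 bp
  [2,8): 6 bp
  [8,24): 16 bp
  [24,30): 6 bp
  [30,54): 24 bp
  [54,60): 6 bp
  [60,70): 10 bp
  [70,82): 12 bp
  [82,99): 17 bp
  [99,107): 8 bp
  [107,112): 5 bp
  [112,121): 9 bp
  [121,128): 7 bp
  [128,136): 8 bp
  [136,142): 6 bp
  [142,147): 5 bp
  [147,163): 16 bp
  [163,171): 8 bp
  [171,188): 17 bp
  [188,198): 10 bp
  [198,203): 5 bp
  [203,213): 10 bp
  [213,231): 18 bp
  [231,237): 6 bp
  [237,241): 4 bp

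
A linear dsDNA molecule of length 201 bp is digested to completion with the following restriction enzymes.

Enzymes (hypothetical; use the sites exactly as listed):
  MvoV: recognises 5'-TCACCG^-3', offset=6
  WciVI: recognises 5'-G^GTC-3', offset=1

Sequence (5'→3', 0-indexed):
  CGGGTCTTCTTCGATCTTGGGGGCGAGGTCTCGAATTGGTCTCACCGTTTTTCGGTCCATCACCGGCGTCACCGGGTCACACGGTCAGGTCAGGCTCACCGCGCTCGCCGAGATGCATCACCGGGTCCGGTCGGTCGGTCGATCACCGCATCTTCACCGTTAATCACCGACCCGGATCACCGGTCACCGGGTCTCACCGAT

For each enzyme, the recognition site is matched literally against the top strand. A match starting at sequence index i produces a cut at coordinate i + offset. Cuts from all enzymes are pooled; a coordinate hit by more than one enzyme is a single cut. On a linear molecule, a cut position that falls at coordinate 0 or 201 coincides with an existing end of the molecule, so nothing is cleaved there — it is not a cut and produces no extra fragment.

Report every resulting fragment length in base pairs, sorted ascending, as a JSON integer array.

Scan for sites:
  MvoV (TCACCG, off=6): starts [41, 59, 68, 95, 117, 142, 153, 163, 176, 183, 193] → cuts [47, 65, 74, 101, 123, 148, 159, 169, 182, 189, 199]
  WciVI (GGTC, off=1): starts [2, 26, 37, 53, 74, 82, 87, 123, 128, 132, 136, 181, 189] → cuts [3, 27, 38, 54, 75, 83, 88, 124, 129, 133, 137, 182, 190]

All cut coordinates (distinct, sorted): [3, 27, 38, 47, 54, 65, 74, 75, 83, 88, 101, 123, 124, 129, 133, 137, 148, 159, 169, 182, 189, 190, 199]

Fragments:
  [0,3): 3 bp
  [3,27): 24 bp
  [27,38): 11 bp
  [38,47): 9 bp
  [47,54): 7 bp
  [54,65): 11 bp
  [65,74): 9 bp
  [74,75): 1 bp
  [75,83): 8 bp
  [83,88): 5 bp
  [88,101): 13 bp
  [101,123): 22 bp
  [123,124): 1 bp
  [124,129): 5 bp
  [129,133): 4 bp
  [133,137): 4 bp
  [137,148): 11 bp
  [148,159): 11 bp
  [159,169): 10 bp
  [169,182): 13 bp
  [182,189): 7 bp
  [189,190): 1 bp
  [190,199): 9 bp
  [199,201): 2 bp

[1,1,1,2,3,4,4,5,5,7,7,8,9,9,9,10,11,11,11,11,13,13,22,24]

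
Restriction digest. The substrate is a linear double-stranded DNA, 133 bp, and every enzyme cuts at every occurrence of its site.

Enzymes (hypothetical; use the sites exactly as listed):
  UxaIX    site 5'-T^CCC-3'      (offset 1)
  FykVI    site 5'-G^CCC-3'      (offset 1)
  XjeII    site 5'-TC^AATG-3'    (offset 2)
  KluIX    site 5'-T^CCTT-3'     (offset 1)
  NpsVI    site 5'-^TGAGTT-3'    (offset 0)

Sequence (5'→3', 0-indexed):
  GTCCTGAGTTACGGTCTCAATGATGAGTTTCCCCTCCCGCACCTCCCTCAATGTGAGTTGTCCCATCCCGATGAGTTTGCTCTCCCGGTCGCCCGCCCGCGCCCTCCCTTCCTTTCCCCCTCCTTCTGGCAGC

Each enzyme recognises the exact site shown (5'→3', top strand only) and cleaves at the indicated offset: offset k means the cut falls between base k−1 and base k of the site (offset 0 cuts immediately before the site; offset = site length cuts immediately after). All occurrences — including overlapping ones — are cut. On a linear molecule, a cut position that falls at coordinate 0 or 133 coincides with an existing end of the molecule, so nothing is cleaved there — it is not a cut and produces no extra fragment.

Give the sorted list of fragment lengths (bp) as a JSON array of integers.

Per-enzyme occurrences:
  UxaIX (TCCC, off=1): starts [29, 34, 43, 60, 65, 82, 104, 114] → cuts [30, 35, 44, 61, 66, 83, 105, 115]
  FykVI (GCCC, off=1): starts [90, 94, 100] → cuts [91, 95, 101]
  XjeII (TCAATG, off=2): starts [16, 47] → cuts [18, 49]
  KluIX (TCCTT, off=1): starts [109, 120] → cuts [110, 121]
  NpsVI (TGAGTT, off=0): starts [4, 23, 53, 71] → cuts [4, 23, 53, 71]

Pooled cuts: [4, 18, 23, 30, 35, 44, 49, 53, 61, 66, 71, 83, 91, 95, 101, 105, 110, 115, 121]

Fragments:
  [0,4): 4 bp
  [4,18): 14 bp
  [18,23): 5 bp
  [23,30): 7 bp
  [30,35): 5 bp
  [35,44): 9 bp
  [44,49): 5 bp
  [49,53): 4 bp
  [53,61): 8 bp
  [61,66): 5 bp
  [66,71): 5 bp
  [71,83): 12 bp
  [83,91): 8 bp
  [91,95): 4 bp
  [95,101): 6 bp
  [101,105): 4 bp
  [105,110): 5 bp
  [110,115): 5 bp
  [115,121): 6 bp
  [121,133): 12 bp

[4,4,4,4,5,5,5,5,5,5,5,6,6,7,8,8,9,12,12,14]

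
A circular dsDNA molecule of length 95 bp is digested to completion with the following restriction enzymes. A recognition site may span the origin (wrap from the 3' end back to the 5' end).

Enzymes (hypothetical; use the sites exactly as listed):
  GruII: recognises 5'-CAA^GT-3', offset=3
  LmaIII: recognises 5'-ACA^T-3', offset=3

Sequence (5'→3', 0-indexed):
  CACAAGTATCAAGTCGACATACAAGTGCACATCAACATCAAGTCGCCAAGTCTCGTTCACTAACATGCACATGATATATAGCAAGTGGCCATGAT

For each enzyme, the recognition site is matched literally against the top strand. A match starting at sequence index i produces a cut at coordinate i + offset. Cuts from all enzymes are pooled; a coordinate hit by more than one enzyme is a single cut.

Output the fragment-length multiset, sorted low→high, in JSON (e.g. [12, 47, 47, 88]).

Scan for sites:
  GruII CAAGT/3: at [2, 9, 21, 38, 46, 81] ⇒ [5, 12, 24, 41, 49, 84]
  LmaIII ACAT/3: at [16, 28, 34, 62, 68] ⇒ [19, 31, 37, 65, 71]

All cut coordinates (distinct, sorted): [5, 12, 19, 24, 31, 37, 41, 49, 65, 71, 84]

Fragment lengths:
  5→12: 7 bp
  12→19: 7 bp
  19→24: 5 bp
  24→31: 7 bp
  31→37: 6 bp
  37→41: 4 bp
  41→49: 8 bp
  49→65: 16 bp
  65→71: 6 bp
  71→84: 13 bp
  84→5 (wrap): 95-84+5 = 16 bp

[4,5,6,6,7,7,7,8,13,16,16]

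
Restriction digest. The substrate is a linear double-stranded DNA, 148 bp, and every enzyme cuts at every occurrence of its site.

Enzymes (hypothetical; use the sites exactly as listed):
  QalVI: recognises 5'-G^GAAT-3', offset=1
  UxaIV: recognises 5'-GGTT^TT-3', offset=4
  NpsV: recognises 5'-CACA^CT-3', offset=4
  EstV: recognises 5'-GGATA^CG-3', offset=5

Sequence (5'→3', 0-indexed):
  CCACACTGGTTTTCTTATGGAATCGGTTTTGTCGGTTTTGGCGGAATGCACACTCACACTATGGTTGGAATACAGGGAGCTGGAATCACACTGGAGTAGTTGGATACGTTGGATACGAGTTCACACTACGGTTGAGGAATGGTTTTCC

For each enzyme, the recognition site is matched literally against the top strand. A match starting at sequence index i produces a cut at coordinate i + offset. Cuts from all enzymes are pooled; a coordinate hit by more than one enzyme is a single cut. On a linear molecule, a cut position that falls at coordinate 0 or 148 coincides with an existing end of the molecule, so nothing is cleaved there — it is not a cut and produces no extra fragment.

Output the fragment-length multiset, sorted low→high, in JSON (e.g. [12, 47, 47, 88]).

[4,5,6,6,6,8,8,8,9,9,9,9,9,10,11,15,16]

Site scan:
  QalVI GGAAT/1: at [18, 42, 66, 81, 135] ⇒ [19, 43, 67, 82, 136]
  UxaIV GGTTTT/4: at [7, 24, 33, 140] ⇒ [11, 28, 37, 144]
  NpsV CACACT/4: at [1, 48, 54, 86, 121] ⇒ [5, 52, 58, 90, 125]
  EstV GGATACG/5: at [101, 110] ⇒ [106, 115]

All cut coordinates (distinct, sorted): [5, 11, 19, 28, 37, 43, 52, 58, 67, 82, 90, 106, 115, 125, 136, 144]

Fragment lengths:
  [0,5): 5 bp
  [5,11): 6 bp
  [11,19): 8 bp
  [19,28): 9 bp
  [28,37): 9 bp
  [37,43): 6 bp
  [43,52): 9 bp
  [52,58): 6 bp
  [58,67): 9 bp
  [67,82): 15 bp
  [82,90): 8 bp
  [90,106): 16 bp
  [106,115): 9 bp
  [115,125): 10 bp
  [125,136): 11 bp
  [136,144): 8 bp
  [144,148): 4 bp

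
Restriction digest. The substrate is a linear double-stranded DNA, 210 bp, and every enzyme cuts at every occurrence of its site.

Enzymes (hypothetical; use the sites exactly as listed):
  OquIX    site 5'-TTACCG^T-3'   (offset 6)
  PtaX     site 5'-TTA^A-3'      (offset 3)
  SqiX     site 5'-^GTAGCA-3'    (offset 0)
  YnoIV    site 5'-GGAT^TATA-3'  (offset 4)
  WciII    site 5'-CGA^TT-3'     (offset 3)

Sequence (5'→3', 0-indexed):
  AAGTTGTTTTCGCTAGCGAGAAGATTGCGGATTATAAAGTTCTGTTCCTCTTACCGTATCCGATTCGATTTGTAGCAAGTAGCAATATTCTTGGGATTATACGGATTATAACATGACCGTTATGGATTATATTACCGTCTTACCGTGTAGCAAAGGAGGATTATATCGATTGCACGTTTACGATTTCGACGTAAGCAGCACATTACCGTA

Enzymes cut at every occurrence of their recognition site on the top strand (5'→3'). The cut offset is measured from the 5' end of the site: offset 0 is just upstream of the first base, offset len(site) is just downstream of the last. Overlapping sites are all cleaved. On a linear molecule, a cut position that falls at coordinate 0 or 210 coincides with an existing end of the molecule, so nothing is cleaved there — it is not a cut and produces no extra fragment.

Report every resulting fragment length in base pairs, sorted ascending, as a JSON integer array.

Site scan:
  OquIX TTACCGT/6: at [50, 131, 139, 202] ⇒ [56, 137, 145, 208]
  PtaX (TTAA, off=3): no sites
  SqiX GTAGCA/0: at [71, 78, 146] ⇒ [71, 78, 146]
  YnoIV GGATTATA/4: at [28, 93, 102, 123, 157] ⇒ [32, 97, 106, 127, 161]
  WciII CGATT/3: at [60, 65, 166, 180] ⇒ [63, 68, 169, 183]

Pooled cuts: [32, 56, 63, 68, 71, 78, 97, 106, 127, 137, 145, 146, 161, 169, 183, 208]

Fragment lengths:
  [0,32): 32 bp
  [32,56): 24 bp
  [56,63): 7 bp
  [63,68): 5 bp
  [68,71): 3 bp
  [71,78): 7 bp
  [78,97): 19 bp
  [97,106): 9 bp
  [106,127): 21 bp
  [127,137): 10 bp
  [137,145): 8 bp
  [145,146): 1 bp
  [146,161): 15 bp
  [161,169): 8 bp
  [169,183): 14 bp
  [183,208): 25 bp
  [208,210): 2 bp

[1,2,3,5,7,7,8,8,9,10,14,15,19,21,24,25,32]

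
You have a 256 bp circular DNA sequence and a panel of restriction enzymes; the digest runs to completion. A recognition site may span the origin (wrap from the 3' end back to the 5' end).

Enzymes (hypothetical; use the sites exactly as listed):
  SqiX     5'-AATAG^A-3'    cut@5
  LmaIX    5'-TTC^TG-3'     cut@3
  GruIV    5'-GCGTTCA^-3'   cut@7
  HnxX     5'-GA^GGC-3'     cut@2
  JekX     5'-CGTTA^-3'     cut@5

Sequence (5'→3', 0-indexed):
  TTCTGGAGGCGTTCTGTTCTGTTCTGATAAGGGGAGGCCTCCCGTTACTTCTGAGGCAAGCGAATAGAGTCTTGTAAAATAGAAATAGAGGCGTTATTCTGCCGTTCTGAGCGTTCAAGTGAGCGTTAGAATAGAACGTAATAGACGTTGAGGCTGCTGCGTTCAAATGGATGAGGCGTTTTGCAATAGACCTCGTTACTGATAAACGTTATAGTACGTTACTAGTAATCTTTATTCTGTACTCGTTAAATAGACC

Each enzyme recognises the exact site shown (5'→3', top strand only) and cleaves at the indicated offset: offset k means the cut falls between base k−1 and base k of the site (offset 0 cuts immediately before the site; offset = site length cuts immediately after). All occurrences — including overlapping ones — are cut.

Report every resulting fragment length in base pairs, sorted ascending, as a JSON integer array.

Site scan:
  SqiX AATAGA/5: at [62, 77, 83, 129, 139, 184, 248] ⇒ [67, 82, 88, 134, 144, 189, 253]
  LmaIX TTCTG/3: at [0, 11, 16, 21, 48, 96, 104, 234] ⇒ [3, 14, 19, 24, 51, 99, 107, 237]
  GruIV GCGTTCA/7: at [110, 158] ⇒ [117, 165]
  HnxX GAGGC/2: at [5, 33, 52, 87, 149, 172] ⇒ [7, 35, 54, 89, 151, 174]
  JekX CGTTA/5: at [42, 91, 123, 193, 206, 216, 243] ⇒ [47, 96, 128, 198, 211, 221, 248]

Pooled cuts: [3, 7, 14, 19, 24, 35, 47, 51, 54, 67, 82, 88, 89, 96, 99, 107, 117, 128, 134, 144, 151, 165, 174, 189, 198, 211, 221, 237, 248, 253]

Fragments:
  3→7: 4 bp
  7→14: 7 bp
  14→19: 5 bp
  19→24: 5 bp
  24→35: 11 bp
  35→47: 12 bp
  47→51: 4 bp
  51→54: 3 bp
  54→67: 13 bp
  67→82: 15 bp
  82→88: 6 bp
  88→89: 1 bp
  89→96: 7 bp
  96→99: 3 bp
  99→107: 8 bp
  107→117: 10 bp
  117→128: 11 bp
  128→134: 6 bp
  134→144: 10 bp
  144→151: 7 bp
  151→165: 14 bp
  165→174: 9 bp
  174→189: 15 bp
  189→198: 9 bp
  198→211: 13 bp
  211→221: 10 bp
  221→237: 16 bp
  237→248: 11 bp
  248→253: 5 bp
  253→3 (wrap): 256-253+3 = 6 bp

[1,3,3,4,4,5,5,5,6,6,6,7,7,7,8,9,9,10,10,10,11,11,11,12,13,13,14,15,15,16]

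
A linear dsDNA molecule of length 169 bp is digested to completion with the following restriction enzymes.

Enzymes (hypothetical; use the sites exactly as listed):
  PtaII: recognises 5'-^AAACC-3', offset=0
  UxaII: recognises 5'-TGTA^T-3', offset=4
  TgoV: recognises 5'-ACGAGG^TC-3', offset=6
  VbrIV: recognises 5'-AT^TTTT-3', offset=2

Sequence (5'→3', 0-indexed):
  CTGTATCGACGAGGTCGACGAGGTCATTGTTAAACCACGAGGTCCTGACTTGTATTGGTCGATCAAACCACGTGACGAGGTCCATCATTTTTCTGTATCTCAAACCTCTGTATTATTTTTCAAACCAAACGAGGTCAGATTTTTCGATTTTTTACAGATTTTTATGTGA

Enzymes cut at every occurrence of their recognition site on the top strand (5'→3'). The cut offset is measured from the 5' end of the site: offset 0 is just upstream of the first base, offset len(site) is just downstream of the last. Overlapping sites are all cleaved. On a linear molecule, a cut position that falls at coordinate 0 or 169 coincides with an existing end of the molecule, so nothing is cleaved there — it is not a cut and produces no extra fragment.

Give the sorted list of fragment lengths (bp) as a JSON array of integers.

[4,4,5,5,6,8,8,8,9,9,9,10,10,11,11,11,12,13,16]

Site scan:
  PtaII (AAACC, off=0): starts [31, 64, 101, 121] → cuts [31, 64, 101, 121]
  UxaII (TGTAT, off=4): starts [1, 50, 93, 108] → cuts [5, 54, 97, 112]
  TgoV (ACGAGGTC, off=6): starts [8, 17, 36, 74, 128] → cuts [14, 23, 42, 80, 134]
  VbrIV (ATTTTT, off=2): starts [86, 114, 138, 146, 157] → cuts [88, 116, 140, 148, 159]

Pooled cuts: [5, 14, 23, 31, 42, 54, 64, 80, 88, 97, 101, 112, 116, 121, 134, 140, 148, 159]

Fragment lengths:
  [0,5): 5 bp
  [5,14): 9 bp
  [14,23): 9 bp
  [23,31): 8 bp
  [31,42): 11 bp
  [42,54): 12 bp
  [54,64): 10 bp
  [64,80): 16 bp
  [80,88): 8 bp
  [88,97): 9 bp
  [97,101): 4 bp
  [101,112): 11 bp
  [112,116): 4 bp
  [116,121): 5 bp
  [121,134): 13 bp
  [134,140): 6 bp
  [140,148): 8 bp
  [148,159): 11 bp
  [159,169): 10 bp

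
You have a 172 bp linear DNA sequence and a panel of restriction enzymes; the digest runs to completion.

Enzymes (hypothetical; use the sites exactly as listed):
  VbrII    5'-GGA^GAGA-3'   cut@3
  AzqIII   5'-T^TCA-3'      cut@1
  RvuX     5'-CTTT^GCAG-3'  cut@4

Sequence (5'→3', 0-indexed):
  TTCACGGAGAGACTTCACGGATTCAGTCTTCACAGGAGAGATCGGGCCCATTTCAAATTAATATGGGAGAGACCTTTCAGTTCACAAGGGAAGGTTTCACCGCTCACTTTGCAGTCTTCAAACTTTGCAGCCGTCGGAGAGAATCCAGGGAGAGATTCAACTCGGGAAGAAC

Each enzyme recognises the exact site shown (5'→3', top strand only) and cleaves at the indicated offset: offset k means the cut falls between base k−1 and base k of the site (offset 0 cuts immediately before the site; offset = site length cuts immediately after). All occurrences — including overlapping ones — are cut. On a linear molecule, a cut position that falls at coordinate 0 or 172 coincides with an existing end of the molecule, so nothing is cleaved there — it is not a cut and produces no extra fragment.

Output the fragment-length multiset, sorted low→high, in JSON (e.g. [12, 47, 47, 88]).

Site scan:
  VbrII (GGAGAGA, off=3): starts [5, 34, 65, 135, 148] → cuts [8, 37, 68, 138, 151]
  AzqIII (TTCA, off=1): starts [0, 13, 21, 28, 51, 75, 80, 95, 116, 155] → cuts [1, 14, 22, 29, 52, 76, 81, 96, 117, 156]
  RvuX (CTTTGCAG, off=4): starts [106, 122] → cuts [110, 126]

All cut coordinates (distinct, sorted): [1, 8, 14, 22, 29, 37, 52, 68, 76, 81, 96, 110, 117, 126, 138, 151, 156]

Fragments:
  [0,1): 1 bp
  [1,8): 7 bp
  [8,14): 6 bp
  [14,22): 8 bp
  [22,29): 7 bp
  [29,37): 8 bp
  [37,52): 15 bp
  [52,68): 16 bp
  [68,76): 8 bp
  [76,81): 5 bp
  [81,96): 15 bp
  [96,110): 14 bp
  [110,117): 7 bp
  [117,126): 9 bp
  [126,138): 12 bp
  [138,151): 13 bp
  [151,156): 5 bp
  [156,172): 16 bp

[1,5,5,6,7,7,7,8,8,8,9,12,13,14,15,15,16,16]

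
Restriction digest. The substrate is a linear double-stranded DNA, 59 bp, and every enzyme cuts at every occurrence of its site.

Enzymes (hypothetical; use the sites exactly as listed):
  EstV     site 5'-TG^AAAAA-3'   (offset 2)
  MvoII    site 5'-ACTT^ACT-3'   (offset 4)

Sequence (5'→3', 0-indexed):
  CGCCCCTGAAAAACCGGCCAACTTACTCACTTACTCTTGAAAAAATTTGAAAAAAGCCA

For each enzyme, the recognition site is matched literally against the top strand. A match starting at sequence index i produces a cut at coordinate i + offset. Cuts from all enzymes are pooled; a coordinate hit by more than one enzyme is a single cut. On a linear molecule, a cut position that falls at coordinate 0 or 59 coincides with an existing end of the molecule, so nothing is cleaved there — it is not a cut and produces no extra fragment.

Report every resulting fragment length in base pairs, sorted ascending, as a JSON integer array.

Scan for sites:
  EstV TGAAAAA/2: at [6, 37, 47] ⇒ [8, 39, 49]
  MvoII ACTTACT/4: at [20, 28] ⇒ [24, 32]

All cut coordinates (distinct, sorted): [8, 24, 32, 39, 49]

Fragments:
  [0,8): 8 bp
  [8,24): 16 bp
  [24,32): 8 bp
  [32,39): 7 bp
  [39,49): 10 bp
  [49,59): 10 bp

[7,8,8,10,10,16]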